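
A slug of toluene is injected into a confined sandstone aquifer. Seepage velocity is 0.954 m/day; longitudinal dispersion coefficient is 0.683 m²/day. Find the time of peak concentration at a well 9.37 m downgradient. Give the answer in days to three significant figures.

For the 1D instantaneous-source solution, setting ∂C/∂t = 0 at fixed x gives v²t² + 2Dt − x² = 0, so t = (√(D² + v²x²) − D)/v².
√(D² + v²x²) = √(0.683² + 0.954² × 9.37²) = 8.965; v² = 0.910116.
t = (8.965 − 0.683)/0.910116 = 9.10 days (vs. the pure-advection estimate x/v = 9.82 d).

9.10 days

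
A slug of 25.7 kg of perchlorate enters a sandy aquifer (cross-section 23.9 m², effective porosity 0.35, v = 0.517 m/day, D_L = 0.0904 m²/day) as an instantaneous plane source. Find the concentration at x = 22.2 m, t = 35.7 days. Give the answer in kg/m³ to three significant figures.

For an instantaneous plane source, C(x,t) = M/(n_e·A·√(4πDt)) · exp(−(x−vt)²/(4Dt)), with n_e·A the pore (flow) area.
Plume center vt = 0.517 × 35.7 = 18.4569 m, so the well at 22.2 m is 3.7431 m downgradient of the peak.
√(4πDt) = 6.368 m, giving peak height M/(n_e·A·√(4πDt)) = 25.7/(0.35 × 23.9 × 6.368) = 0.4825 kg/m³.
(x−vt)²/(4Dt) = (3.7431)²/(4 × 0.0904 × 35.7) = 1.085; exp(−1.085) = 0.3379.
C = 0.4825 × 0.3379 = 0.163 kg/m³.

0.163 kg/m³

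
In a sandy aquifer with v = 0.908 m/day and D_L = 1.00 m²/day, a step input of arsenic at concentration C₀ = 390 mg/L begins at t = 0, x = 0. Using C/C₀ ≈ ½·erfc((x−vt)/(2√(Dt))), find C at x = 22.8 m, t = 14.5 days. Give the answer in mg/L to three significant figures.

For a continuous step input, C/C₀ ≈ ½·erfc((x−vt)/(2√(Dt))).
vt = 0.908 × 14.5 = 13.166 m and 2√(Dt) = 2√(1.00 × 14.5) = 7.616 m.
Argument (x−vt)/(2√(Dt)) = (22.8 − 13.166)/7.616 = 1.265; ½·erfc(1.265) = 0.03681.
C = 390 × 0.03681 = 14.4 mg/L.

14.4 mg/L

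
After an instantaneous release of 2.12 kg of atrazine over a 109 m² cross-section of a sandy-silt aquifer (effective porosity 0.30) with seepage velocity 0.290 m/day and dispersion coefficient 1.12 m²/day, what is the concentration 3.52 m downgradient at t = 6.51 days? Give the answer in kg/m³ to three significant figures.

For an instantaneous plane source, C(x,t) = M/(n_e·A·√(4πDt)) · exp(−(x−vt)²/(4Dt)), with n_e·A the pore (flow) area.
Plume center vt = 0.290 × 6.51 = 1.8879 m, so the well at 3.52 m is 1.6321 m downgradient of the peak.
√(4πDt) = 9.572 m, giving peak height M/(n_e·A·√(4πDt)) = 2.12/(0.30 × 109 × 9.572) = 0.006773 kg/m³.
(x−vt)²/(4Dt) = (1.6321)²/(4 × 1.12 × 6.51) = 0.09133; exp(−0.09133) = 0.9127.
C = 0.006773 × 0.9127 = 0.00618 kg/m³.

0.00618 kg/m³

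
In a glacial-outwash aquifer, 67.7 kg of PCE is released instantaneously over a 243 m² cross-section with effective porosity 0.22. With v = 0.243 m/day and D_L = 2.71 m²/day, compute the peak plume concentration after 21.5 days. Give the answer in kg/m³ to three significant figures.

The peak of an instantaneous 1D plume sits at x = vt; there the Gaussian factor is 1 and C_max = M/(n_e·A·√(4πDt)), where n_e·A is the pore area the mass is dissolved in.
√(4πDt) = √(4π × 2.71 × 21.5) = 27.06 m, so C_max = 67.7/(0.22 × 243 × 27.06) = 0.0468 kg/m³.

0.0468 kg/m³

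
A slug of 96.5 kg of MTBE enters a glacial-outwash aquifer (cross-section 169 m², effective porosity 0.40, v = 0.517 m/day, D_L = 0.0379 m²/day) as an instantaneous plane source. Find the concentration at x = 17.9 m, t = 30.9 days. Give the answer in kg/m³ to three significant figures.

0.169 kg/m³

For an instantaneous plane source, C(x,t) = M/(n_e·A·√(4πDt)) · exp(−(x−vt)²/(4Dt)), with n_e·A the pore (flow) area.
Plume center vt = 0.517 × 30.9 = 15.9753 m, so the well at 17.9 m is 1.9247 m downgradient of the peak.
√(4πDt) = 3.836 m, giving peak height M/(n_e·A·√(4πDt)) = 96.5/(0.40 × 169 × 3.836) = 0.3721 kg/m³.
(x−vt)²/(4Dt) = (1.9247)²/(4 × 0.0379 × 30.9) = 0.7908; exp(−0.7908) = 0.4535.
C = 0.3721 × 0.4535 = 0.169 kg/m³.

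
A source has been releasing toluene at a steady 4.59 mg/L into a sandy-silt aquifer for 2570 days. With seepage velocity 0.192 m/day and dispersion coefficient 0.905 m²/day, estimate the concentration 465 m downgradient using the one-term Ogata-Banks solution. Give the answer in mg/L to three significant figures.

3.04 mg/L

For a continuous step input, C/C₀ ≈ ½·erfc((x−vt)/(2√(Dt))).
vt = 0.192 × 2570 = 493.44 m and 2√(Dt) = 2√(0.905 × 2570) = 96.45 m.
Argument (x−vt)/(2√(Dt)) = (465 − 493.44)/96.45 = -0.2949; ½·erfc(-0.2949) = 0.6617.
C = 4.59 × 0.6617 = 3.04 mg/L.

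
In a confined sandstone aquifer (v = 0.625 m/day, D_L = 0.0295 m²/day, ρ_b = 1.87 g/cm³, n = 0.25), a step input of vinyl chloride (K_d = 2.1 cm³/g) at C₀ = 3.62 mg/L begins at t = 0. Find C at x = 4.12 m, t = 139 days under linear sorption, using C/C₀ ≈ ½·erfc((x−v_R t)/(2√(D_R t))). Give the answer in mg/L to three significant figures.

3.40 mg/L

Retardation factor R = 1 + ρ_b·K_d/n = 1 + 1.87 × 2.1/0.25 = 16.71.
Sorption retards both mechanisms: v_R = v/R = 0.03740 m/day, D_R = D/R = 0.001765 m²/day.
v_R·t = 0.03740 × 139 = 5.1986 m; 2√(D_R t) = 0.9906 m; argument = (4.12 − 5.1986)/0.9906 = -1.089.
C = C₀ × ½·erfc(-1.089) = 3.62 × 0.9382 = 3.40 mg/L.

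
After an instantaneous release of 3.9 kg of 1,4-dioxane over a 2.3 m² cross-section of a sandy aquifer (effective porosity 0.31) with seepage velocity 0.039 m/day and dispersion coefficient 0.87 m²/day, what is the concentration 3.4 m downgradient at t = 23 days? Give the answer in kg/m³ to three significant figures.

0.319 kg/m³

For an instantaneous plane source, C(x,t) = M/(n_e·A·√(4πDt)) · exp(−(x−vt)²/(4Dt)), with n_e·A the pore (flow) area.
Plume center vt = 0.039 × 23 = 0.897 m, so the well at 3.4 m is 2.503 m downgradient of the peak.
√(4πDt) = 15.86 m, giving peak height M/(n_e·A·√(4πDt)) = 3.9/(0.31 × 2.3 × 15.86) = 0.3449 kg/m³.
(x−vt)²/(4Dt) = (2.503)²/(4 × 0.87 × 23) = 0.07827; exp(−0.07827) = 0.9247.
C = 0.3449 × 0.9247 = 0.319 kg/m³.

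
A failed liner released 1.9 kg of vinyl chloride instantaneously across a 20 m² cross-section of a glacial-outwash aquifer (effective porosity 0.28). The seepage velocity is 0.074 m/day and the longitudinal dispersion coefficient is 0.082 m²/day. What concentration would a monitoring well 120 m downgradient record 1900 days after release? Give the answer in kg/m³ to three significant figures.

For an instantaneous plane source, C(x,t) = M/(n_e·A·√(4πDt)) · exp(−(x−vt)²/(4Dt)), with n_e·A the pore (flow) area.
Plume center vt = 0.074 × 1900 = 140.6 m, so the well at 120 m is 20.6 m upgradient of the peak.
√(4πDt) = 44.25 m, giving peak height M/(n_e·A·√(4πDt)) = 1.9/(0.28 × 20 × 44.25) = 0.007667 kg/m³.
(x−vt)²/(4Dt) = (-20.6)²/(4 × 0.082 × 1900) = 0.6809; exp(−0.6809) = 0.5062.
C = 0.007667 × 0.5062 = 0.00388 kg/m³.

0.00388 kg/m³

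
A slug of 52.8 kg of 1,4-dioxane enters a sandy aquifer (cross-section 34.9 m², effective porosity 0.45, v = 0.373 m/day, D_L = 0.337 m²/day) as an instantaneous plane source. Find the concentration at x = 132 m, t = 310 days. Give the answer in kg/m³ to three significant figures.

0.0489 kg/m³

For an instantaneous plane source, C(x,t) = M/(n_e·A·√(4πDt)) · exp(−(x−vt)²/(4Dt)), with n_e·A the pore (flow) area.
Plume center vt = 0.373 × 310 = 115.63 m, so the well at 132 m is 16.37 m downgradient of the peak.
√(4πDt) = 36.23 m, giving peak height M/(n_e·A·√(4πDt)) = 52.8/(0.45 × 34.9 × 36.23) = 0.09280 kg/m³.
(x−vt)²/(4Dt) = (16.37)²/(4 × 0.337 × 310) = 0.6413; exp(−0.6413) = 0.5266.
C = 0.09280 × 0.5266 = 0.0489 kg/m³.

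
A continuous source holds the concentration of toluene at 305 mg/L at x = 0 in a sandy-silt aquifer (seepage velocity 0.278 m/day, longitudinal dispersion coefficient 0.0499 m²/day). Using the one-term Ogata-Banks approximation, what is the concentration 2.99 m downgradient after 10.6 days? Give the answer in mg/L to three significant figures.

147 mg/L

For a continuous step input, C/C₀ ≈ ½·erfc((x−vt)/(2√(Dt))).
vt = 0.278 × 10.6 = 2.9468 m and 2√(Dt) = 2√(0.0499 × 10.6) = 1.455 m.
Argument (x−vt)/(2√(Dt)) = (2.99 − 2.9468)/1.455 = 0.02969; ½·erfc(0.02969) = 0.4833.
C = 305 × 0.4833 = 147 mg/L.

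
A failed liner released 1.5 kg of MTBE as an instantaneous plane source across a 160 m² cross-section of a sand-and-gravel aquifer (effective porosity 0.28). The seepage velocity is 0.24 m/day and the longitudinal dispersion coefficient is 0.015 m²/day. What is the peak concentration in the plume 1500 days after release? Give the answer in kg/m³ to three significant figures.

0.00199 kg/m³

The peak of an instantaneous 1D plume sits at x = vt; there the Gaussian factor is 1 and C_max = M/(n_e·A·√(4πDt)), where n_e·A is the pore area the mass is dissolved in.
√(4πDt) = √(4π × 0.015 × 1500) = 16.81 m, so C_max = 1.5/(0.28 × 160 × 16.81) = 0.00199 kg/m³.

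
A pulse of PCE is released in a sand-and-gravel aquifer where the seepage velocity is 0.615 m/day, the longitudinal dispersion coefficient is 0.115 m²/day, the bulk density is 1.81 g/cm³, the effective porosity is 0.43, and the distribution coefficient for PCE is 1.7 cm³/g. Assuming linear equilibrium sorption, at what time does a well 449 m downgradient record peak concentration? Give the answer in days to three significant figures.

Retardation factor R = 1 + ρ_b·K_d/n = 1 + 1.81 × 1.7/0.43 = 8.156.
Sorption retards both mechanisms: v_R = v/R = 0.07540 m/day, D_R = D/R = 0.01410 m²/day.
Peak time from v_R²t² + 2D_R t − x² = 0: t = (√(D_R² + v_R²x²) − D_R)/v_R².
√(D_R² + v_R²x²) = √(0.01410² + 0.07540² × 449²) = 33.85; v_R² = 0.005685.
t = (33.85 − 0.01410)/0.005685 = 5950 days.

5950 days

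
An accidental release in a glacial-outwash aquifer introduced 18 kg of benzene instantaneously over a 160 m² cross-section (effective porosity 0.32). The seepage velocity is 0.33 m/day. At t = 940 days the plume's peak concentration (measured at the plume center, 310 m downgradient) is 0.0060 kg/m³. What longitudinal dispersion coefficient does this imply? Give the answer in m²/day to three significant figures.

0.291 m²/day

At the plume center C_max = M/(n_e·A·√(4πDt)), so D = M²/(4πt·(n_e·A·C_max)²).
n_e·A·C_max = 0.32 × 160 × 0.0060 = 0.3072 kg/m.
D = 18²/(4π × 940 × 0.3072²) = 0.291 m²/day.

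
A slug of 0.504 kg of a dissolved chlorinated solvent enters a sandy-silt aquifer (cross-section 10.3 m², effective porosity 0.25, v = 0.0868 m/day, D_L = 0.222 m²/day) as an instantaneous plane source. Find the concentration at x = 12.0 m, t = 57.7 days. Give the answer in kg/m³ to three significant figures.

0.00594 kg/m³

For an instantaneous plane source, C(x,t) = M/(n_e·A·√(4πDt)) · exp(−(x−vt)²/(4Dt)), with n_e·A the pore (flow) area.
Plume center vt = 0.0868 × 57.7 = 5.00836 m, so the well at 12.0 m is 6.99164 m downgradient of the peak.
√(4πDt) = 12.69 m, giving peak height M/(n_e·A·√(4πDt)) = 0.504/(0.25 × 10.3 × 12.69) = 0.01542 kg/m³.
(x−vt)²/(4Dt) = (6.99164)²/(4 × 0.222 × 57.7) = 0.9540; exp(−0.9540) = 0.3852.
C = 0.01542 × 0.3852 = 0.00594 kg/m³.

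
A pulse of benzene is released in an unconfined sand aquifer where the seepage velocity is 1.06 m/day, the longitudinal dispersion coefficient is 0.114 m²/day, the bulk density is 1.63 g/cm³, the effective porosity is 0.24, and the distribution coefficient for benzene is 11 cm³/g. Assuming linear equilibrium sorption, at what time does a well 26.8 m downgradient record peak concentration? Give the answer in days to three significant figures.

1910 days

Retardation factor R = 1 + ρ_b·K_d/n = 1 + 1.63 × 11/0.24 = 75.71.
Sorption retards both mechanisms: v_R = v/R = 0.01400 m/day, D_R = D/R = 0.001506 m²/day.
Peak time from v_R²t² + 2D_R t − x² = 0: t = (√(D_R² + v_R²x²) − D_R)/v_R².
√(D_R² + v_R²x²) = √(0.001506² + 0.01400² × 26.8²) = 0.3752; v_R² = 0.0001960.
t = (0.3752 − 0.001506)/0.0001960 = 1910 days.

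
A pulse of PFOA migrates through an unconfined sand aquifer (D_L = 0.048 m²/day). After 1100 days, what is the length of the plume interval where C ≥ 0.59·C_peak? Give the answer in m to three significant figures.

21.1 m

The plume is Gaussian with σ = √(2Dt) = √(2 × 0.048 × 1100) = 10.28 m.
C/C_peak = exp(−Δx²/(2σ²)) = 0.59 ⇒ Δx = σ·√(−2 ln 0.59) = 10.28 × 1.027 = 10.56 m.
Width = 2Δx = 21.1 m.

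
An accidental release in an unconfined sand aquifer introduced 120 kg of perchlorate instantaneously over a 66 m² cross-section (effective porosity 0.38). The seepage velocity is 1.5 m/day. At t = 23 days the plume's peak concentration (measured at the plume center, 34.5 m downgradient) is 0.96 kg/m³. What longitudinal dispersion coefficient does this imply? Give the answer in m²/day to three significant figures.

0.0859 m²/day

At the plume center C_max = M/(n_e·A·√(4πDt)), so D = M²/(4πt·(n_e·A·C_max)²).
n_e·A·C_max = 0.38 × 66 × 0.96 = 24.08 kg/m.
D = 120²/(4π × 23 × 24.08²) = 0.0859 m²/day.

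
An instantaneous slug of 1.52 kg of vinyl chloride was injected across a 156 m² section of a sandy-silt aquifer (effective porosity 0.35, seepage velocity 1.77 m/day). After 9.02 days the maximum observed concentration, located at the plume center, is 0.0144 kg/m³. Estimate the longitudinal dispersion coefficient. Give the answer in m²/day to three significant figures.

0.0330 m²/day

At the plume center C_max = M/(n_e·A·√(4πDt)), so D = M²/(4πt·(n_e·A·C_max)²).
n_e·A·C_max = 0.35 × 156 × 0.0144 = 0.7862 kg/m.
D = 1.52²/(4π × 9.02 × 0.7862²) = 0.0330 m²/day.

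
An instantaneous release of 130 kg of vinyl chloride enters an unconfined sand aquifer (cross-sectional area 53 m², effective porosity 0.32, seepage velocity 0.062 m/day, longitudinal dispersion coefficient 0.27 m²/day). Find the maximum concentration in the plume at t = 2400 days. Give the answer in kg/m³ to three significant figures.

0.0849 kg/m³

The peak of an instantaneous 1D plume sits at x = vt; there the Gaussian factor is 1 and C_max = M/(n_e·A·√(4πDt)), where n_e·A is the pore area the mass is dissolved in.
√(4πDt) = √(4π × 0.27 × 2400) = 90.24 m, so C_max = 130/(0.32 × 53 × 90.24) = 0.0849 kg/m³.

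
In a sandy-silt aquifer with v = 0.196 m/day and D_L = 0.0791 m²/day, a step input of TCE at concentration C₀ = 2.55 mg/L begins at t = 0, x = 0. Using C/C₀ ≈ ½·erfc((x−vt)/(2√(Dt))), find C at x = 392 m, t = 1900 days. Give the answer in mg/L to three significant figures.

For a continuous step input, C/C₀ ≈ ½·erfc((x−vt)/(2√(Dt))).
vt = 0.196 × 1900 = 372.4 m and 2√(Dt) = 2√(0.0791 × 1900) = 24.52 m.
Argument (x−vt)/(2√(Dt)) = (392 − 372.4)/24.52 = 0.7993; ½·erfc(0.7993) = 0.1292.
C = 2.55 × 0.1292 = 0.329 mg/L.

0.329 mg/L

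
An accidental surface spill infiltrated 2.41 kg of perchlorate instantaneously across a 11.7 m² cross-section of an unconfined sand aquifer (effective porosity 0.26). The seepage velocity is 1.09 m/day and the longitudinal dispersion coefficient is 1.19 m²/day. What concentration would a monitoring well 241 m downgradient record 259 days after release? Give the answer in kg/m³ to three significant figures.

0.00319 kg/m³

For an instantaneous plane source, C(x,t) = M/(n_e·A·√(4πDt)) · exp(−(x−vt)²/(4Dt)), with n_e·A the pore (flow) area.
Plume center vt = 1.09 × 259 = 282.31 m, so the well at 241 m is 41.31 m upgradient of the peak.
√(4πDt) = 62.23 m, giving peak height M/(n_e·A·√(4πDt)) = 2.41/(0.26 × 11.7 × 62.23) = 0.01273 kg/m³.
(x−vt)²/(4Dt) = (-41.31)²/(4 × 1.19 × 259) = 1.384; exp(−1.384) = 0.2506.
C = 0.01273 × 0.2506 = 0.00319 kg/m³.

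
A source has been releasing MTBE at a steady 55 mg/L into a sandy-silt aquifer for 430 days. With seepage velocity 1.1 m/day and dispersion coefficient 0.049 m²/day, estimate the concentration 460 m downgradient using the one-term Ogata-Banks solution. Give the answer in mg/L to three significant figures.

For a continuous step input, C/C₀ ≈ ½·erfc((x−vt)/(2√(Dt))).
vt = 1.1 × 430 = 473 m and 2√(Dt) = 2√(0.049 × 430) = 9.180 m.
Argument (x−vt)/(2√(Dt)) = (460 − 473)/9.180 = -1.416; ½·erfc(-1.416) = 0.9774.
C = 55 × 0.9774 = 53.8 mg/L.

53.8 mg/L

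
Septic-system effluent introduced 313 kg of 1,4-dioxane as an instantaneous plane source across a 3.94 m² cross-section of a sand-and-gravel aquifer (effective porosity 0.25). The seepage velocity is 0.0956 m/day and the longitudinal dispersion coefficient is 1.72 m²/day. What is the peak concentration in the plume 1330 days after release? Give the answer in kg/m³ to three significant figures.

The peak of an instantaneous 1D plume sits at x = vt; there the Gaussian factor is 1 and C_max = M/(n_e·A·√(4πDt)), where n_e·A is the pore area the mass is dissolved in.
√(4πDt) = √(4π × 1.72 × 1330) = 169.5 m, so C_max = 313/(0.25 × 3.94 × 169.5) = 1.87 kg/m³.

1.87 kg/m³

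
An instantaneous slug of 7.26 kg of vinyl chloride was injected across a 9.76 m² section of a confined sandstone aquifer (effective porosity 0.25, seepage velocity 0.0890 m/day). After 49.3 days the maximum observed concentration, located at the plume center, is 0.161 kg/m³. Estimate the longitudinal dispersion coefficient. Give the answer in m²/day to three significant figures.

At the plume center C_max = M/(n_e·A·√(4πDt)), so D = M²/(4πt·(n_e·A·C_max)²).
n_e·A·C_max = 0.25 × 9.76 × 0.161 = 0.3928 kg/m.
D = 7.26²/(4π × 49.3 × 0.3928²) = 0.551 m²/day.

0.551 m²/day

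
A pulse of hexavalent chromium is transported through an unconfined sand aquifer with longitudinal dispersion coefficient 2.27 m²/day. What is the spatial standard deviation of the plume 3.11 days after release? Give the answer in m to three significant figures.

3.76 m

Dispersive spreading gives a Gaussian with σ² = 2Dt; advection only shifts the center.
σ = √(2 × 2.27 × 3.11) = 3.76 m.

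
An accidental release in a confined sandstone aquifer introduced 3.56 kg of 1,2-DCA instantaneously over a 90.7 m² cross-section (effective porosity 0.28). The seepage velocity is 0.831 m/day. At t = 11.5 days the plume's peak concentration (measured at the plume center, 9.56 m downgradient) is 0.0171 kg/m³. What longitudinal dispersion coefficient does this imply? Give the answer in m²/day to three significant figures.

0.465 m²/day

At the plume center C_max = M/(n_e·A·√(4πDt)), so D = M²/(4πt·(n_e·A·C_max)²).
n_e·A·C_max = 0.28 × 90.7 × 0.0171 = 0.4343 kg/m.
D = 3.56²/(4π × 11.5 × 0.4343²) = 0.465 m²/day.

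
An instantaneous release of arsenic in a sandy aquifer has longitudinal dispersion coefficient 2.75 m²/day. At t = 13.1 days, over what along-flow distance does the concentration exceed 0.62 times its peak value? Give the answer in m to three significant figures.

The plume is Gaussian with σ = √(2Dt) = √(2 × 2.75 × 13.1) = 8.488 m.
C/C_peak = exp(−Δx²/(2σ²)) = 0.62 ⇒ Δx = σ·√(−2 ln 0.62) = 8.488 × 0.9778 = 8.300 m.
Width = 2Δx = 16.6 m.

16.6 m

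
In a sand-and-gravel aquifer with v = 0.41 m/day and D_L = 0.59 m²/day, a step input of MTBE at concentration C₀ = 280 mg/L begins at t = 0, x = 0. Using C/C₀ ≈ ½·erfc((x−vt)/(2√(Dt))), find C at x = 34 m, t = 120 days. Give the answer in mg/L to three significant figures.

252 mg/L

For a continuous step input, C/C₀ ≈ ½·erfc((x−vt)/(2√(Dt))).
vt = 0.41 × 120 = 49.2 m and 2√(Dt) = 2√(0.59 × 120) = 16.83 m.
Argument (x−vt)/(2√(Dt)) = (34 − 49.2)/16.83 = -0.9031; ½·erfc(-0.9031) = 0.8992.
C = 280 × 0.8992 = 252 mg/L.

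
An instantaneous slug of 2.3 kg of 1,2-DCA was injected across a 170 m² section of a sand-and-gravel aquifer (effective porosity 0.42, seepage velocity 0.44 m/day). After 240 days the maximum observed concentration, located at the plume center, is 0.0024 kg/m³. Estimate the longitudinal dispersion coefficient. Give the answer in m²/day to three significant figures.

0.0597 m²/day

At the plume center C_max = M/(n_e·A·√(4πDt)), so D = M²/(4πt·(n_e·A·C_max)²).
n_e·A·C_max = 0.42 × 170 × 0.0024 = 0.1714 kg/m.
D = 2.3²/(4π × 240 × 0.1714²) = 0.0597 m²/day.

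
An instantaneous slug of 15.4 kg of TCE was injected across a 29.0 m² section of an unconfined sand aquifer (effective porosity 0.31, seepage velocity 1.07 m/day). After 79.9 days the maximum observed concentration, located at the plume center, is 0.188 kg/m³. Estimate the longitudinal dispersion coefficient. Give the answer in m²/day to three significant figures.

At the plume center C_max = M/(n_e·A·√(4πDt)), so D = M²/(4πt·(n_e·A·C_max)²).
n_e·A·C_max = 0.31 × 29.0 × 0.188 = 1.690 kg/m.
D = 15.4²/(4π × 79.9 × 1.690²) = 0.0827 m²/day.

0.0827 m²/day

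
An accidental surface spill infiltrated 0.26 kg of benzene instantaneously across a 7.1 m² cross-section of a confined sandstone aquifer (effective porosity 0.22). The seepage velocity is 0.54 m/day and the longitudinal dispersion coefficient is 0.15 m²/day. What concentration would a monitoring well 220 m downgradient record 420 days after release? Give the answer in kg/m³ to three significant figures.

0.00492 kg/m³

For an instantaneous plane source, C(x,t) = M/(n_e·A·√(4πDt)) · exp(−(x−vt)²/(4Dt)), with n_e·A the pore (flow) area.
Plume center vt = 0.54 × 420 = 226.8 m, so the well at 220 m is 6.8 m upgradient of the peak.
√(4πDt) = 28.14 m, giving peak height M/(n_e·A·√(4πDt)) = 0.26/(0.22 × 7.1 × 28.14) = 0.005915 kg/m³.
(x−vt)²/(4Dt) = (-6.8)²/(4 × 0.15 × 420) = 0.1835; exp(−0.1835) = 0.8324.
C = 0.005915 × 0.8324 = 0.00492 kg/m³.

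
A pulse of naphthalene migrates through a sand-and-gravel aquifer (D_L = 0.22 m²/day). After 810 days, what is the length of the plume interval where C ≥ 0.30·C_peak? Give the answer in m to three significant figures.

58.6 m

The plume is Gaussian with σ = √(2Dt) = √(2 × 0.22 × 810) = 18.88 m.
C/C_peak = exp(−Δx²/(2σ²)) = 0.30 ⇒ Δx = σ·√(−2 ln 0.30) = 18.88 × 1.552 = 29.30 m.
Width = 2Δx = 58.6 m.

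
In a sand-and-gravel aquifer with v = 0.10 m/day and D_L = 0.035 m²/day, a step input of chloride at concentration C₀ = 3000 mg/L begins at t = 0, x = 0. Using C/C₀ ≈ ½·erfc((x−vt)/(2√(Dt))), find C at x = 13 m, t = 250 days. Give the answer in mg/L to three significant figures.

2990 mg/L

For a continuous step input, C/C₀ ≈ ½·erfc((x−vt)/(2√(Dt))).
vt = 0.10 × 250 = 25 m and 2√(Dt) = 2√(0.035 × 250) = 5.916 m.
Argument (x−vt)/(2√(Dt)) = (13 − 25)/5.916 = -2.028; ½·erfc(-2.028) = 0.9979.
C = 3000 × 0.9979 = 2990 mg/L.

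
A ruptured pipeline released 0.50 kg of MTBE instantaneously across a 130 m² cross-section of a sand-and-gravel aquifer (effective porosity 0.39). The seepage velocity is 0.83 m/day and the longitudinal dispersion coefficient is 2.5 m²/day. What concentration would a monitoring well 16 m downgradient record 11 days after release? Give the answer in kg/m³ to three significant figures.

0.000345 kg/m³

For an instantaneous plane source, C(x,t) = M/(n_e·A·√(4πDt)) · exp(−(x−vt)²/(4Dt)), with n_e·A the pore (flow) area.
Plume center vt = 0.83 × 11 = 9.13 m, so the well at 16 m is 6.87 m downgradient of the peak.
√(4πDt) = 18.59 m, giving peak height M/(n_e·A·√(4πDt)) = 0.50/(0.39 × 130 × 18.59) = 0.0005305 kg/m³.
(x−vt)²/(4Dt) = (6.87)²/(4 × 2.5 × 11) = 0.4291; exp(−0.4291) = 0.6511.
C = 0.0005305 × 0.6511 = 0.000345 kg/m³.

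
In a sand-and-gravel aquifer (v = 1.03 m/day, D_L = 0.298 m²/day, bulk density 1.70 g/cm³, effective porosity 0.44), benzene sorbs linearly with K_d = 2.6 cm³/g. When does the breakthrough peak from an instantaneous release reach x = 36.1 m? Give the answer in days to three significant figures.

384 days

Retardation factor R = 1 + ρ_b·K_d/n = 1 + 1.70 × 2.6/0.44 = 11.05.
Sorption retards both mechanisms: v_R = v/R = 0.09321 m/day, D_R = D/R = 0.02697 m²/day.
Peak time from v_R²t² + 2D_R t − x² = 0: t = (√(D_R² + v_R²x²) − D_R)/v_R².
√(D_R² + v_R²x²) = √(0.02697² + 0.09321² × 36.1²) = 3.365; v_R² = 0.008688.
t = (3.365 − 0.02697)/0.008688 = 384 days.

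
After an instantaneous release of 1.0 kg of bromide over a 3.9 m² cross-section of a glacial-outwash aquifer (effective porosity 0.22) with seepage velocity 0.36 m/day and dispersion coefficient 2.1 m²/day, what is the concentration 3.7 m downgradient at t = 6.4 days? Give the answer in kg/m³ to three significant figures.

For an instantaneous plane source, C(x,t) = M/(n_e·A·√(4πDt)) · exp(−(x−vt)²/(4Dt)), with n_e·A the pore (flow) area.
Plume center vt = 0.36 × 6.4 = 2.304 m, so the well at 3.7 m is 1.396 m downgradient of the peak.
√(4πDt) = 13.00 m, giving peak height M/(n_e·A·√(4πDt)) = 1.0/(0.22 × 3.9 × 13.00) = 0.08965 kg/m³.
(x−vt)²/(4Dt) = (1.396)²/(4 × 2.1 × 6.4) = 0.03625; exp(−0.03625) = 0.9644.
C = 0.08965 × 0.9644 = 0.0865 kg/m³.

0.0865 kg/m³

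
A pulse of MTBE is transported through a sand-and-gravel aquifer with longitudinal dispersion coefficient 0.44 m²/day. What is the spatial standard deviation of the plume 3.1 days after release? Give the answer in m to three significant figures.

1.65 m

Dispersive spreading gives a Gaussian with σ² = 2Dt; advection only shifts the center.
σ = √(2 × 0.44 × 3.1) = 1.65 m.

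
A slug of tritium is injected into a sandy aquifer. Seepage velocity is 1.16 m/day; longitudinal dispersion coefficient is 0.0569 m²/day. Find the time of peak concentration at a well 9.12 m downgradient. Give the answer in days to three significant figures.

For the 1D instantaneous-source solution, setting ∂C/∂t = 0 at fixed x gives v²t² + 2Dt − x² = 0, so t = (√(D² + v²x²) − D)/v².
√(D² + v²x²) = √(0.0569² + 1.16² × 9.12²) = 10.58; v² = 1.3456.
t = (10.58 − 0.0569)/1.3456 = 7.82 days (vs. the pure-advection estimate x/v = 7.86 d).

7.82 days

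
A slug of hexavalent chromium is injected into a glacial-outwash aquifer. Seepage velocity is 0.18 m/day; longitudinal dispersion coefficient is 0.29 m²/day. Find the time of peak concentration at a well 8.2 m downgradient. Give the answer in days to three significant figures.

37.5 days

For the 1D instantaneous-source solution, setting ∂C/∂t = 0 at fixed x gives v²t² + 2Dt − x² = 0, so t = (√(D² + v²x²) − D)/v².
√(D² + v²x²) = √(0.29² + 0.18² × 8.2²) = 1.504; v² = 0.0324.
t = (1.504 − 0.29)/0.0324 = 37.5 days (vs. the pure-advection estimate x/v = 45.6 d).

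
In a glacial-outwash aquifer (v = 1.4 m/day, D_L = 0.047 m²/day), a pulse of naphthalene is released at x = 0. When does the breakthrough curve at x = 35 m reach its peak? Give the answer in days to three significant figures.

25.0 days

For the 1D instantaneous-source solution, setting ∂C/∂t = 0 at fixed x gives v²t² + 2Dt − x² = 0, so t = (√(D² + v²x²) − D)/v².
√(D² + v²x²) = √(0.047² + 1.4² × 35²) = 49.00; v² = 1.96.
t = (49.00 − 0.047)/1.96 = 25.0 days (vs. the pure-advection estimate x/v = 25.0 d).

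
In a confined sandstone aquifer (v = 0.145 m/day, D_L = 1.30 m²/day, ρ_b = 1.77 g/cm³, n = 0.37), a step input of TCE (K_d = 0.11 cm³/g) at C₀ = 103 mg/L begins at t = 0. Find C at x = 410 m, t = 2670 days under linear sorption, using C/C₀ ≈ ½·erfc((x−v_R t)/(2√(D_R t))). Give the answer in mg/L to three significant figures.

1.05 mg/L

Retardation factor R = 1 + ρ_b·K_d/n = 1 + 1.77 × 0.11/0.37 = 1.526.
Sorption retards both mechanisms: v_R = v/R = 0.09502 m/day, D_R = D/R = 0.8519 m²/day.
v_R·t = 0.09502 × 2670 = 253.7034 m; 2√(D_R t) = 95.38 m; argument = (410 − 253.7034)/95.38 = 1.639.
C = C₀ × ½·erfc(1.639) = 103 × 0.01023 = 1.05 mg/L.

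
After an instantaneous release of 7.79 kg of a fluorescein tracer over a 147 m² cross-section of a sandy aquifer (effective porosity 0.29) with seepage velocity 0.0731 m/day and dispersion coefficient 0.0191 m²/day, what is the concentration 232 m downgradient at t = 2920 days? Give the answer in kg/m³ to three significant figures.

0.00148 kg/m³

For an instantaneous plane source, C(x,t) = M/(n_e·A·√(4πDt)) · exp(−(x−vt)²/(4Dt)), with n_e·A the pore (flow) area.
Plume center vt = 0.0731 × 2920 = 213.452 m, so the well at 232 m is 18.548 m downgradient of the peak.
√(4πDt) = 26.47 m, giving peak height M/(n_e·A·√(4πDt)) = 7.79/(0.29 × 147 × 26.47) = 0.006903 kg/m³.
(x−vt)²/(4Dt) = (18.548)²/(4 × 0.0191 × 2920) = 1.542; exp(−1.542) = 0.2140.
C = 0.006903 × 0.2140 = 0.00148 kg/m³.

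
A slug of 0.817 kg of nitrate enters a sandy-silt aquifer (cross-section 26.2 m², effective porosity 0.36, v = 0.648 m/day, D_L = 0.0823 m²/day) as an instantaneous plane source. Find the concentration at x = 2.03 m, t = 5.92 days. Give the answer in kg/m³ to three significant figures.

0.00656 kg/m³

For an instantaneous plane source, C(x,t) = M/(n_e·A·√(4πDt)) · exp(−(x−vt)²/(4Dt)), with n_e·A the pore (flow) area.
Plume center vt = 0.648 × 5.92 = 3.83616 m, so the well at 2.03 m is 1.80616 m upgradient of the peak.
√(4πDt) = 2.474 m, giving peak height M/(n_e·A·√(4πDt)) = 0.817/(0.36 × 26.2 × 2.474) = 0.03501 kg/m³.
(x−vt)²/(4Dt) = (-1.80616)²/(4 × 0.0823 × 5.92) = 1.674; exp(−1.674) = 0.1875.
C = 0.03501 × 0.1875 = 0.00656 kg/m³.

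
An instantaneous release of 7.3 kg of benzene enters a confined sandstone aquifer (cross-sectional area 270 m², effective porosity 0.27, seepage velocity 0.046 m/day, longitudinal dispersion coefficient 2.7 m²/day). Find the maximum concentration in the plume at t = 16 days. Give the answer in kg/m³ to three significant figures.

0.00430 kg/m³

The peak of an instantaneous 1D plume sits at x = vt; there the Gaussian factor is 1 and C_max = M/(n_e·A·√(4πDt)), where n_e·A is the pore area the mass is dissolved in.
√(4πDt) = √(4π × 2.7 × 16) = 23.30 m, so C_max = 7.3/(0.27 × 270 × 23.30) = 0.00430 kg/m³.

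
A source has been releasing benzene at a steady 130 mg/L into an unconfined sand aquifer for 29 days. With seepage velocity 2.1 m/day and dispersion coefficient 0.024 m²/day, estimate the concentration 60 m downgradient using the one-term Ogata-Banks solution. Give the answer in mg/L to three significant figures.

101 mg/L

For a continuous step input, C/C₀ ≈ ½·erfc((x−vt)/(2√(Dt))).
vt = 2.1 × 29 = 60.9 m and 2√(Dt) = 2√(0.024 × 29) = 1.669 m.
Argument (x−vt)/(2√(Dt)) = (60 − 60.9)/1.669 = -0.5392; ½·erfc(-0.5392) = 0.7771.
C = 130 × 0.7771 = 101 mg/L.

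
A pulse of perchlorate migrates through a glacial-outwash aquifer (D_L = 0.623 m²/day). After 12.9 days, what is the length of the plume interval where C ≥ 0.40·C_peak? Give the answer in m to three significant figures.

10.9 m

The plume is Gaussian with σ = √(2Dt) = √(2 × 0.623 × 12.9) = 4.009 m.
C/C_peak = exp(−Δx²/(2σ²)) = 0.40 ⇒ Δx = σ·√(−2 ln 0.40) = 4.009 × 1.354 = 5.428 m.
Width = 2Δx = 10.9 m.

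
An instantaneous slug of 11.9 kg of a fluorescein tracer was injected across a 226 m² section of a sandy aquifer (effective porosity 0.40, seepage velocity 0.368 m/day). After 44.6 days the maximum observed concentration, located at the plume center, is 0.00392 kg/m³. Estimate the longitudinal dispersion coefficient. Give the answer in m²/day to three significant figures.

2.01 m²/day

At the plume center C_max = M/(n_e·A·√(4πDt)), so D = M²/(4πt·(n_e·A·C_max)²).
n_e·A·C_max = 0.40 × 226 × 0.00392 = 0.3544 kg/m.
D = 11.9²/(4π × 44.6 × 0.3544²) = 2.01 m²/day.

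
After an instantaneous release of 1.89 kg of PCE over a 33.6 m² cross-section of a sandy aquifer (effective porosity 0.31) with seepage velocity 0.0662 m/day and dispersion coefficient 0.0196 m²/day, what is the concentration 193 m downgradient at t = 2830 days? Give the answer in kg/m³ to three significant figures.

0.00595 kg/m³

For an instantaneous plane source, C(x,t) = M/(n_e·A·√(4πDt)) · exp(−(x−vt)²/(4Dt)), with n_e·A the pore (flow) area.
Plume center vt = 0.0662 × 2830 = 187.346 m, so the well at 193 m is 5.654 m downgradient of the peak.
√(4πDt) = 26.40 m, giving peak height M/(n_e·A·√(4πDt)) = 1.89/(0.31 × 33.6 × 26.40) = 0.006873 kg/m³.
(x−vt)²/(4Dt) = (5.654)²/(4 × 0.0196 × 2830) = 0.1441; exp(−0.1441) = 0.8658.
C = 0.006873 × 0.8658 = 0.00595 kg/m³.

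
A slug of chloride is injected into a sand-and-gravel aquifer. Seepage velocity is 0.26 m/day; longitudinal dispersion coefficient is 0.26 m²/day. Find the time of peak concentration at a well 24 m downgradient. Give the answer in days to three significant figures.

88.5 days

For the 1D instantaneous-source solution, setting ∂C/∂t = 0 at fixed x gives v²t² + 2Dt − x² = 0, so t = (√(D² + v²x²) − D)/v².
√(D² + v²x²) = √(0.26² + 0.26² × 24²) = 6.245; v² = 0.0676.
t = (6.245 − 0.26)/0.0676 = 88.5 days (vs. the pure-advection estimate x/v = 92.3 d).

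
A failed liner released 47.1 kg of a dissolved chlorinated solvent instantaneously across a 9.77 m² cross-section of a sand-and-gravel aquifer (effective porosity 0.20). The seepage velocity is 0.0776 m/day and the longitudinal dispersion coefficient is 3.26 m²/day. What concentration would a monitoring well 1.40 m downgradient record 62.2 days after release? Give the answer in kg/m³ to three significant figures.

For an instantaneous plane source, C(x,t) = M/(n_e·A·√(4πDt)) · exp(−(x−vt)²/(4Dt)), with n_e·A the pore (flow) area.
Plume center vt = 0.0776 × 62.2 = 4.82672 m, so the well at 1.40 m is 3.42672 m upgradient of the peak.
√(4πDt) = 50.48 m, giving peak height M/(n_e·A·√(4πDt)) = 47.1/(0.20 × 9.77 × 50.48) = 0.4775 kg/m³.
(x−vt)²/(4Dt) = (-3.42672)²/(4 × 3.26 × 62.2) = 0.01448; exp(−0.01448) = 0.9856.
C = 0.4775 × 0.9856 = 0.471 kg/m³.

0.471 kg/m³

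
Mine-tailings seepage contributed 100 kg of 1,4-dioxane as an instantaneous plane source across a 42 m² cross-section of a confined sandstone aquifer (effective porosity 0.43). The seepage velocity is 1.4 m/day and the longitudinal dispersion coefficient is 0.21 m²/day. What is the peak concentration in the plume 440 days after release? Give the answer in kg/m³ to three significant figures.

The peak of an instantaneous 1D plume sits at x = vt; there the Gaussian factor is 1 and C_max = M/(n_e·A·√(4πDt)), where n_e·A is the pore area the mass is dissolved in.
√(4πDt) = √(4π × 0.21 × 440) = 34.08 m, so C_max = 100/(0.43 × 42 × 34.08) = 0.162 kg/m³.

0.162 kg/m³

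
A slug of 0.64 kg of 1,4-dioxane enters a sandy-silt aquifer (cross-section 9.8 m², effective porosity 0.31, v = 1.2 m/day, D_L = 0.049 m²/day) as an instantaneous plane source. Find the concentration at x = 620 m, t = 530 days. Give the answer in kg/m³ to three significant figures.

For an instantaneous plane source, C(x,t) = M/(n_e·A·√(4πDt)) · exp(−(x−vt)²/(4Dt)), with n_e·A the pore (flow) area.
Plume center vt = 1.2 × 530 = 636 m, so the well at 620 m is 16 m upgradient of the peak.
√(4πDt) = 18.07 m, giving peak height M/(n_e·A·√(4πDt)) = 0.64/(0.31 × 9.8 × 18.07) = 0.01166 kg/m³.
(x−vt)²/(4Dt) = (-16)²/(4 × 0.049 × 530) = 2.464; exp(−2.464) = 0.08509.
C = 0.01166 × 0.08509 = 0.000992 kg/m³.

0.000992 kg/m³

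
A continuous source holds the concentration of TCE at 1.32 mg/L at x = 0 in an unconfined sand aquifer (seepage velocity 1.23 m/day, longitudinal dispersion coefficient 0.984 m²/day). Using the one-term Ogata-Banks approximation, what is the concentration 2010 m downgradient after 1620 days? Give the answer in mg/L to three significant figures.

0.500 mg/L

For a continuous step input, C/C₀ ≈ ½·erfc((x−vt)/(2√(Dt))).
vt = 1.23 × 1620 = 1992.6 m and 2√(Dt) = 2√(0.984 × 1620) = 79.85 m.
Argument (x−vt)/(2√(Dt)) = (2010 − 1992.6)/79.85 = 0.2179; ½·erfc(0.2179) = 0.3790.
C = 1.32 × 0.3790 = 0.500 mg/L.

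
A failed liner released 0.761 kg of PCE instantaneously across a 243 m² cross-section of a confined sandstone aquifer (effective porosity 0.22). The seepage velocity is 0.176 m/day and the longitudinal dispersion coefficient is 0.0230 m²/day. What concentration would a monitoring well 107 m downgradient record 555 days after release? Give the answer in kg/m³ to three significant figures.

For an instantaneous plane source, C(x,t) = M/(n_e·A·√(4πDt)) · exp(−(x−vt)²/(4Dt)), with n_e·A the pore (flow) area.
Plume center vt = 0.176 × 555 = 97.68 m, so the well at 107 m is 9.32 m downgradient of the peak.
√(4πDt) = 12.67 m, giving peak height M/(n_e·A·√(4πDt)) = 0.761/(0.22 × 243 × 12.67) = 0.001124 kg/m³.
(x−vt)²/(4Dt) = (9.32)²/(4 × 0.0230 × 555) = 1.701; exp(−1.701) = 0.1825.
C = 0.001124 × 0.1825 = 0.000205 kg/m³.

0.000205 kg/m³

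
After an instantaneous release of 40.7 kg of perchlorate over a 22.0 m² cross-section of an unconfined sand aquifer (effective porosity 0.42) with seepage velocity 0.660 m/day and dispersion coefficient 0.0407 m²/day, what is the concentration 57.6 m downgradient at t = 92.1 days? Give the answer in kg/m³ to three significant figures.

0.326 kg/m³

For an instantaneous plane source, C(x,t) = M/(n_e·A·√(4πDt)) · exp(−(x−vt)²/(4Dt)), with n_e·A the pore (flow) area.
Plume center vt = 0.660 × 92.1 = 60.786 m, so the well at 57.6 m is 3.186 m upgradient of the peak.
√(4πDt) = 6.863 m, giving peak height M/(n_e·A·√(4πDt)) = 40.7/(0.42 × 22.0 × 6.863) = 0.6418 kg/m³.
(x−vt)²/(4Dt) = (-3.186)²/(4 × 0.0407 × 92.1) = 0.6770; exp(−0.6770) = 0.5081.
C = 0.6418 × 0.5081 = 0.326 kg/m³.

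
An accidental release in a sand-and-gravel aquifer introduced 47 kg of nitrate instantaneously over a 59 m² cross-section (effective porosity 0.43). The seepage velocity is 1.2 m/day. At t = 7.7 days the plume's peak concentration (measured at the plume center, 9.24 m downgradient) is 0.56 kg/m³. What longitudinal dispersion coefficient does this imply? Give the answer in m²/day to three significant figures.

At the plume center C_max = M/(n_e·A·√(4πDt)), so D = M²/(4πt·(n_e·A·C_max)²).
n_e·A·C_max = 0.43 × 59 × 0.56 = 14.21 kg/m.
D = 47²/(4π × 7.7 × 14.21²) = 0.113 m²/day.

0.113 m²/day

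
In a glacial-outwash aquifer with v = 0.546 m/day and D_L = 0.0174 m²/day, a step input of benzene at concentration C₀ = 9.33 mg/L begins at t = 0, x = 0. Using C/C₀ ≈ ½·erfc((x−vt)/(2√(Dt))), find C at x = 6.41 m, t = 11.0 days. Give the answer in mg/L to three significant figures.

For a continuous step input, C/C₀ ≈ ½·erfc((x−vt)/(2√(Dt))).
vt = 0.546 × 11.0 = 6.006 m and 2√(Dt) = 2√(0.0174 × 11.0) = 0.8750 m.
Argument (x−vt)/(2√(Dt)) = (6.41 − 6.006)/0.8750 = 0.4617; ½·erfc(0.4617) = 0.2569.
C = 9.33 × 0.2569 = 2.40 mg/L.

2.40 mg/L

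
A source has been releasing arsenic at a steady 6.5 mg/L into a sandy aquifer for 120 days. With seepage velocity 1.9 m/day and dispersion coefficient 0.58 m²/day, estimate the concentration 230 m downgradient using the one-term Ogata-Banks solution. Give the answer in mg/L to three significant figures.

2.81 mg/L

For a continuous step input, C/C₀ ≈ ½·erfc((x−vt)/(2√(Dt))).
vt = 1.9 × 120 = 228 m and 2√(Dt) = 2√(0.58 × 120) = 16.69 m.
Argument (x−vt)/(2√(Dt)) = (230 − 228)/16.69 = 0.1198; ½·erfc(0.1198) = 0.4327.
C = 6.5 × 0.4327 = 2.81 mg/L.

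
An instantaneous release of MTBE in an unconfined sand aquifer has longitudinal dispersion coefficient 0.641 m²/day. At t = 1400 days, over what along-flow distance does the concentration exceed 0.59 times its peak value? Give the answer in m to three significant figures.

87.0 m

The plume is Gaussian with σ = √(2Dt) = √(2 × 0.641 × 1400) = 42.37 m.
C/C_peak = exp(−Δx²/(2σ²)) = 0.59 ⇒ Δx = σ·√(−2 ln 0.59) = 42.37 × 1.027 = 43.51 m.
Width = 2Δx = 87.0 m.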